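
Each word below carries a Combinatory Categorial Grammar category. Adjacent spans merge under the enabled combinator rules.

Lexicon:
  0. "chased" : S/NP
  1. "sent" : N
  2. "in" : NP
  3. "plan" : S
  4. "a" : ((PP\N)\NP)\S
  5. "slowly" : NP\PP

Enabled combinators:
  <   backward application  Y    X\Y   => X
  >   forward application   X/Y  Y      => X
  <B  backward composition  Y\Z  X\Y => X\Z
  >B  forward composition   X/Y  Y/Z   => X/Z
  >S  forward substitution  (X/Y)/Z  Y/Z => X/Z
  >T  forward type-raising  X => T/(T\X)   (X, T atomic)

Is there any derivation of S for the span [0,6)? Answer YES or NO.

YES

[0,6] S   >
  [0,1] "chased" : S/NP
  [1,6] NP   <
    [1,5] PP   <
      [1,2] "sent" : N
      [2,5] PP\N   <
        [2,3] "in" : NP
        [3,5] (PP\N)\NP   <
          [3,4] "plan" : S
          [4,5] "a" : ((PP\N)\NP)\S
    [5,6] "slowly" : NP\PP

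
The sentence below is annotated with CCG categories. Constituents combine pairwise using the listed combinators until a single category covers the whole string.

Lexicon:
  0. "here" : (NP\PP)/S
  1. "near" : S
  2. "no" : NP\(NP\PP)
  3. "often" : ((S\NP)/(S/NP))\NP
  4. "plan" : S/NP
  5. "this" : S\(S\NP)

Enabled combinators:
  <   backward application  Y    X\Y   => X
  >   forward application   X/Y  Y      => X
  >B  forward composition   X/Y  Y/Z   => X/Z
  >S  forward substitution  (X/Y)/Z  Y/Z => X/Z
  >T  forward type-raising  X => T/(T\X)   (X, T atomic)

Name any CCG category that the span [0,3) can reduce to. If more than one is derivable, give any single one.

NP

[0,6] S   <
  [0,5] S\NP   >
    [0,4] (S\NP)/(S/NP)   <
      [0,3] NP   <
        [0,2] NP\PP   >
          [0,1] "here" : (NP\PP)/S
          [1,2] "near" : S
        [2,3] "no" : NP\(NP\PP)
      [3,4] "often" : ((S\NP)/(S/NP))\NP
    [4,5] "plan" : S/NP
  [5,6] "this" : S\(S\NP)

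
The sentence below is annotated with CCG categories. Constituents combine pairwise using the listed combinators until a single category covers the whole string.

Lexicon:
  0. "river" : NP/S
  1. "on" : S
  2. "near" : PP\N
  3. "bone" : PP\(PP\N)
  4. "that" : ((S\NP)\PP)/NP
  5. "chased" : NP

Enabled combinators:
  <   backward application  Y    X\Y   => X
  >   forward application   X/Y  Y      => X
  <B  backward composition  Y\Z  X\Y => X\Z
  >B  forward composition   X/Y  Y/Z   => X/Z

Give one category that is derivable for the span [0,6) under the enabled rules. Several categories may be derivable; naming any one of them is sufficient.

S

[0,6] S   <
  [0,2] NP   >
    [0,1] "river" : NP/S
    [1,2] "on" : S
  [2,6] S\NP   <
    [2,4] PP   <
      [2,3] "near" : PP\N
      [3,4] "bone" : PP\(PP\N)
    [4,6] (S\NP)\PP   >
      [4,5] "that" : ((S\NP)\PP)/NP
      [5,6] "chased" : NP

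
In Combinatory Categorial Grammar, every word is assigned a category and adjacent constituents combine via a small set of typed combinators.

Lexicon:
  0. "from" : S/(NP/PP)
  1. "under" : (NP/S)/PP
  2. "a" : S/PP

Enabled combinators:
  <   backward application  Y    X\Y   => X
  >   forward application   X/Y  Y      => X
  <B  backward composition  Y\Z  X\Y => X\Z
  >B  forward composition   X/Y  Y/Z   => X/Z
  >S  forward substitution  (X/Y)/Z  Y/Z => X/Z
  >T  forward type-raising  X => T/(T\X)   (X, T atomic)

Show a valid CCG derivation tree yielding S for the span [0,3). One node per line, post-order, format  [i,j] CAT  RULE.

[0,1] S/(NP/PP)  lex  "from"
[1,2] (NP/S)/PP  lex  "under"
[2,3] S/PP  lex  "a"
[1,3] NP/PP  >S  k=2
[0,3] S  >  k=1

[0,3] S   >
  [0,1] "from" : S/(NP/PP)
  [1,3] NP/PP   >S
    [1,2] "under" : (NP/S)/PP
    [2,3] "a" : S/PP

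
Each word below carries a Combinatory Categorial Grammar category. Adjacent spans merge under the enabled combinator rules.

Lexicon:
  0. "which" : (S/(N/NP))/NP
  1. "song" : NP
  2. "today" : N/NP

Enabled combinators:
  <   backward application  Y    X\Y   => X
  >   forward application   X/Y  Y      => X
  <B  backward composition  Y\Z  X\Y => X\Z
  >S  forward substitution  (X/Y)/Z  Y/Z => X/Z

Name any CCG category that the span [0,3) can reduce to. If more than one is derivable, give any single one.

S

[0,3] S   >
  [0,2] S/(N/NP)   >
    [0,1] "which" : (S/(N/NP))/NP
    [1,2] "song" : NP
  [2,3] "today" : N/NP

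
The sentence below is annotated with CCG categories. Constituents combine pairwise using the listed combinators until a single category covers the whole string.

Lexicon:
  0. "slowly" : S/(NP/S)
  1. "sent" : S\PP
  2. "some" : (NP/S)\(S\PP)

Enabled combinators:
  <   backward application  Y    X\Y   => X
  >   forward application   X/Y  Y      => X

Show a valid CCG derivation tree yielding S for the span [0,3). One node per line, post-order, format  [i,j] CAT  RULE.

[0,3] S   >
  [0,1] "slowly" : S/(NP/S)
  [1,3] NP/S   <
    [1,2] "sent" : S\PP
    [2,3] "some" : (NP/S)\(S\PP)

[0,1] S/(NP/S)  lex  "slowly"
[1,2] S\PP  lex  "sent"
[2,3] (NP/S)\(S\PP)  lex  "some"
[1,3] NP/S  <  k=2
[0,3] S  >  k=1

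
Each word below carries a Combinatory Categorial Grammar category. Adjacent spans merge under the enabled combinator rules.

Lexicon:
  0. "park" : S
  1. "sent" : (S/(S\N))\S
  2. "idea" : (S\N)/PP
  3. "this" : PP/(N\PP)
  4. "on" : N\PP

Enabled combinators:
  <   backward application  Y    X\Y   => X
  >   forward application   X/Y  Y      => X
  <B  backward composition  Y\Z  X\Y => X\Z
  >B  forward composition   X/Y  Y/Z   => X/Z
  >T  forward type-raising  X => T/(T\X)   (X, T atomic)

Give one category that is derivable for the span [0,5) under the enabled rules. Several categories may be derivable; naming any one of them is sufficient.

[0,5] S   >
  [0,2] S/(S\N)   <
    [0,1] "park" : S
    [1,2] "sent" : (S/(S\N))\S
  [2,5] S\N   >
    [2,3] "idea" : (S\N)/PP
    [3,5] PP   >
      [3,4] "this" : PP/(N\PP)
      [4,5] "on" : N\PP

S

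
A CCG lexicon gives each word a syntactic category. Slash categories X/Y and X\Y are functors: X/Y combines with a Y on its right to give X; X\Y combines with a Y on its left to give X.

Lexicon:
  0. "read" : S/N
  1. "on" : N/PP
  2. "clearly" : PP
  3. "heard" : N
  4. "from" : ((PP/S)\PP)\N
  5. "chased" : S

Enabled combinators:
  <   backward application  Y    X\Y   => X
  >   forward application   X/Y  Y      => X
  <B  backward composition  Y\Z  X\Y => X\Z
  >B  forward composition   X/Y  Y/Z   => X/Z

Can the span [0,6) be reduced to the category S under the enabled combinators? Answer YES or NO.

[0,6] S   >
  [0,2] S/PP   >B
    [0,1] "read" : S/N
    [1,2] "on" : N/PP
  [2,6] PP   >
    [2,5] PP/S   <
      [2,3] "clearly" : PP
      [3,5] (PP/S)\PP   <
        [3,4] "heard" : N
        [4,5] "from" : ((PP/S)\PP)\N
    [5,6] "chased" : S

YES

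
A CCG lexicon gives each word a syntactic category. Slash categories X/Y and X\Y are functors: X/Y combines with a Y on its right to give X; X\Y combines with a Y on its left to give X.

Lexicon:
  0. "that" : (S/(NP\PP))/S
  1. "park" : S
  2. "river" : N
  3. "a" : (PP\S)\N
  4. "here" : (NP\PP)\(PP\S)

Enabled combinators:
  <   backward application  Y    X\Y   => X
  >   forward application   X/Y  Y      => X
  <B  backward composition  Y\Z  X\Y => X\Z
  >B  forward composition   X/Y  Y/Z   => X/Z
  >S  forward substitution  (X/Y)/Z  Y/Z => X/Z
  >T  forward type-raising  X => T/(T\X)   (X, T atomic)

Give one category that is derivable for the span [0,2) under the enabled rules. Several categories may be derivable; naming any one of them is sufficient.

S/(NP\PP)

[0,5] S   >
  [0,2] S/(NP\PP)   >
    [0,1] "that" : (S/(NP\PP))/S
    [1,2] "park" : S
  [2,5] NP\PP   <
    [2,4] PP\S   <
      [2,3] "river" : N
      [3,4] "a" : (PP\S)\N
    [4,5] "here" : (NP\PP)\(PP\S)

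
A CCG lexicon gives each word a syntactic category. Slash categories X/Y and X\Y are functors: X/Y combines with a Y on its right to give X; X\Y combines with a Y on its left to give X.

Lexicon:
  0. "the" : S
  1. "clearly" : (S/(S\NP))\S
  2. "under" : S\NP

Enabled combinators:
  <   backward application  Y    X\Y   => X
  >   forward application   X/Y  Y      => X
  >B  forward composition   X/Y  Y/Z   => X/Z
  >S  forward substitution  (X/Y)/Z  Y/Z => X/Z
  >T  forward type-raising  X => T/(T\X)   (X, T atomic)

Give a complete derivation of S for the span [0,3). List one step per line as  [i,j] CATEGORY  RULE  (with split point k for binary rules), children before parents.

[0,3] S   >
  [0,2] S/(S\NP)   <
    [0,1] "the" : S
    [1,2] "clearly" : (S/(S\NP))\S
  [2,3] "under" : S\NP

[0,1] S  lex  "the"
[1,2] (S/(S\NP))\S  lex  "clearly"
[0,2] S/(S\NP)  <  k=1
[2,3] S\NP  lex  "under"
[0,3] S  >  k=2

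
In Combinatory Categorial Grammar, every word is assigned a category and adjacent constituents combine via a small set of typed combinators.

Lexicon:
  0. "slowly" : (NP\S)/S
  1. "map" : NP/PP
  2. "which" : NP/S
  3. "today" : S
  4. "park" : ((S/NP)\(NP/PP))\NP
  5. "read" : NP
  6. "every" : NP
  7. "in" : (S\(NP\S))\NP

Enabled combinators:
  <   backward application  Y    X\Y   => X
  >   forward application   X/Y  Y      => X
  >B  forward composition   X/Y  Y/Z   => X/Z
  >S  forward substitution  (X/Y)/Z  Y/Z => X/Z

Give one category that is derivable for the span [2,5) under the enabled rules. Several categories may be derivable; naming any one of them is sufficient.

(S/NP)\(NP/PP)

[0,8] S   <
  [0,6] NP\S   >
    [0,1] "slowly" : (NP\S)/S
    [1,6] S   >
      [1,5] S/NP   <
        [1,2] "map" : NP/PP
        [2,5] (S/NP)\(NP/PP)   <
          [2,4] NP   >
            [2,3] "which" : NP/S
            [3,4] "today" : S
          [4,5] "park" : ((S/NP)\(NP/PP))\NP
      [5,6] "read" : NP
  [6,8] S\(NP\S)   <
    [6,7] "every" : NP
    [7,8] "in" : (S\(NP\S))\NP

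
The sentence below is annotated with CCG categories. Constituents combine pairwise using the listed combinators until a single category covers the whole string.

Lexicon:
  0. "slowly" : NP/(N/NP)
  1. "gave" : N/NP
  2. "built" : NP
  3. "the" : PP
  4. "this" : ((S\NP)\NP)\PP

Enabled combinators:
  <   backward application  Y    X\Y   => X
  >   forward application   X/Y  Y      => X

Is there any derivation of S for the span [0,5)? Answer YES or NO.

[0,5] S   <
  [0,2] NP   >
    [0,1] "slowly" : NP/(N/NP)
    [1,2] "gave" : N/NP
  [2,5] S\NP   <
    [2,3] "built" : NP
    [3,5] (S\NP)\NP   <
      [3,4] "the" : PP
      [4,5] "this" : ((S\NP)\NP)\PP

YES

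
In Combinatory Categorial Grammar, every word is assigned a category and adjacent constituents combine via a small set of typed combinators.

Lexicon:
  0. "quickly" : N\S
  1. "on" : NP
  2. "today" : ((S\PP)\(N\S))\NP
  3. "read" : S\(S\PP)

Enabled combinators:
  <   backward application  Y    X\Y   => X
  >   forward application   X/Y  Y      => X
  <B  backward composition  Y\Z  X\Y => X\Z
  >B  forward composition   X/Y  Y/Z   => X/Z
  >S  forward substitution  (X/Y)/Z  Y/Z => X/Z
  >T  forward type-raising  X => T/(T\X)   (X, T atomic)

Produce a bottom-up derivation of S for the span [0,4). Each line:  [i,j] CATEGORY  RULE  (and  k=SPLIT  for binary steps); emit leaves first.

[0,1] N\S  lex  "quickly"
[1,2] NP  lex  "on"
[2,3] ((S\PP)\(N\S))\NP  lex  "today"
[1,3] (S\PP)\(N\S)  <  k=2
[0,3] S\PP  <  k=1
[3,4] S\(S\PP)  lex  "read"
[0,4] S  <  k=3

[0,4] S   <
  [0,3] S\PP   <
    [0,1] "quickly" : N\S
    [1,3] (S\PP)\(N\S)   <
      [1,2] "on" : NP
      [2,3] "today" : ((S\PP)\(N\S))\NP
  [3,4] "read" : S\(S\PP)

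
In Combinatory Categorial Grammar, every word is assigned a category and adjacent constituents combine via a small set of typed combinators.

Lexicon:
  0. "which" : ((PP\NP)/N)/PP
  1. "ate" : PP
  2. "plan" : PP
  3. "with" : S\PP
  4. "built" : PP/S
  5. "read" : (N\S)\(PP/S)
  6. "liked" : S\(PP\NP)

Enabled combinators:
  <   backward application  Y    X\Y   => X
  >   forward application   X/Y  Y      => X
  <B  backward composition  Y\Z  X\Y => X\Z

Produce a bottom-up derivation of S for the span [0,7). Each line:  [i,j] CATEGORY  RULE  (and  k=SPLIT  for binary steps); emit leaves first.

[0,1] ((PP\NP)/N)/PP  lex  "which"
[1,2] PP  lex  "ate"
[0,2] (PP\NP)/N  >  k=1
[2,3] PP  lex  "plan"
[3,4] S\PP  lex  "with"
[2,4] S  <  k=3
[4,5] PP/S  lex  "built"
[5,6] (N\S)\(PP/S)  lex  "read"
[4,6] N\S  <  k=5
[2,6] N  <  k=4
[0,6] PP\NP  >  k=2
[6,7] S\(PP\NP)  lex  "liked"
[0,7] S  <  k=6

[0,7] S   <
  [0,6] PP\NP   >
    [0,2] (PP\NP)/N   >
      [0,1] "which" : ((PP\NP)/N)/PP
      [1,2] "ate" : PP
    [2,6] N   <
      [2,4] S   <
        [2,3] "plan" : PP
        [3,4] "with" : S\PP
      [4,6] N\S   <
        [4,5] "built" : PP/S
        [5,6] "read" : (N\S)\(PP/S)
  [6,7] "liked" : S\(PP\NP)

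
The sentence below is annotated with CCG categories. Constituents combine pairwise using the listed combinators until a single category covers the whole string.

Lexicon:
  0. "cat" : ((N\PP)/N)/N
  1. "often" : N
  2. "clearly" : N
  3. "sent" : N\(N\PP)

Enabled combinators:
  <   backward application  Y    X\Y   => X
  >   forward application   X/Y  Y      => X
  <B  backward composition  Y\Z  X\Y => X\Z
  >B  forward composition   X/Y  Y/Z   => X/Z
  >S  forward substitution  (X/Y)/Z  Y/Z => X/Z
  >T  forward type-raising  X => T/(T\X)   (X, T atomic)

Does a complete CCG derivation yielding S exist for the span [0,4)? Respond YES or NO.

((N\PP)/N)/N N N N\(N\PP)
CKY chart[0,4] = {N, N/(N\N), NP/(NP\N), PP/(PP\N), S/(S\N)}; S ∉ chart

NO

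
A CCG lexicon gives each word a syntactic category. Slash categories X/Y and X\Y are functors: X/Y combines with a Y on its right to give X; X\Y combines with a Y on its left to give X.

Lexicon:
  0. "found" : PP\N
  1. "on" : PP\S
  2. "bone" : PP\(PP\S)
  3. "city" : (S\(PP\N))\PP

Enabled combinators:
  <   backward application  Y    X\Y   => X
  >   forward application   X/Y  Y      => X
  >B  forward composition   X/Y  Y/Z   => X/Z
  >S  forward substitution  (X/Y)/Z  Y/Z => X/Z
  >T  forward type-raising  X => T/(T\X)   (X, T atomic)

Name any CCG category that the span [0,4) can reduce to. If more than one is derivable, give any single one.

S

[0,4] S   <
  [0,1] "found" : PP\N
  [1,4] S\(PP\N)   <
    [1,3] PP   <
      [1,2] "on" : PP\S
      [2,3] "bone" : PP\(PP\S)
    [3,4] "city" : (S\(PP\N))\PP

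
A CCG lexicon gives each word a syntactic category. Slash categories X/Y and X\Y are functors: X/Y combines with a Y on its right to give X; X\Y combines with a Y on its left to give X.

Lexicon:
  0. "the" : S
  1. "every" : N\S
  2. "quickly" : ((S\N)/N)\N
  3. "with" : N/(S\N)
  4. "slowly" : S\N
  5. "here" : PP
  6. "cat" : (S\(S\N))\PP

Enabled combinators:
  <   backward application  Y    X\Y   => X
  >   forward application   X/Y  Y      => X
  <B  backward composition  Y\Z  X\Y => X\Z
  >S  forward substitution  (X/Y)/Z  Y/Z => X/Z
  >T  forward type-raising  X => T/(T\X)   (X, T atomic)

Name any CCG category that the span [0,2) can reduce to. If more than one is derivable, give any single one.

[0,7] S   <
  [0,5] S\N   >
    [0,3] (S\N)/N   <
      [0,2] N   <
        [0,1] "the" : S
        [1,2] "every" : N\S
      [2,3] "quickly" : ((S\N)/N)\N
    [3,5] N   >
      [3,4] "with" : N/(S\N)
      [4,5] "slowly" : S\N
  [5,7] S\(S\N)   <
    [5,6] "here" : PP
    [6,7] "cat" : (S\(S\N))\PP

N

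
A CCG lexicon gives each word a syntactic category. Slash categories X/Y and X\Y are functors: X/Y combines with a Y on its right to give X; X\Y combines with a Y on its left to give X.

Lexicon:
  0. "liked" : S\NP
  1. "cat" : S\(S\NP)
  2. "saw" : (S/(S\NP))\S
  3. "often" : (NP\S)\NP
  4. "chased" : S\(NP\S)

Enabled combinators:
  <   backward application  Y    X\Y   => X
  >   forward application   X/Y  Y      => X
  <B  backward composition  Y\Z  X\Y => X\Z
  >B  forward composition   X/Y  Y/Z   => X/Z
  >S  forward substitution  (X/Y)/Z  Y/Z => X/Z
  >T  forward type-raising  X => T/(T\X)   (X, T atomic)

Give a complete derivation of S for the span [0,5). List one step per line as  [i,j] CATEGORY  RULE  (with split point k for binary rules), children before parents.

[0,5] S   >
  [0,3] S/(S\NP)   <
    [0,2] S   <
      [0,1] "liked" : S\NP
      [1,2] "cat" : S\(S\NP)
    [2,3] "saw" : (S/(S\NP))\S
  [3,5] S\NP   <B
    [3,4] "often" : (NP\S)\NP
    [4,5] "chased" : S\(NP\S)

[0,1] S\NP  lex  "liked"
[1,2] S\(S\NP)  lex  "cat"
[0,2] S  <  k=1
[2,3] (S/(S\NP))\S  lex  "saw"
[0,3] S/(S\NP)  <  k=2
[3,4] (NP\S)\NP  lex  "often"
[4,5] S\(NP\S)  lex  "chased"
[3,5] S\NP  <B  k=4
[0,5] S  >  k=3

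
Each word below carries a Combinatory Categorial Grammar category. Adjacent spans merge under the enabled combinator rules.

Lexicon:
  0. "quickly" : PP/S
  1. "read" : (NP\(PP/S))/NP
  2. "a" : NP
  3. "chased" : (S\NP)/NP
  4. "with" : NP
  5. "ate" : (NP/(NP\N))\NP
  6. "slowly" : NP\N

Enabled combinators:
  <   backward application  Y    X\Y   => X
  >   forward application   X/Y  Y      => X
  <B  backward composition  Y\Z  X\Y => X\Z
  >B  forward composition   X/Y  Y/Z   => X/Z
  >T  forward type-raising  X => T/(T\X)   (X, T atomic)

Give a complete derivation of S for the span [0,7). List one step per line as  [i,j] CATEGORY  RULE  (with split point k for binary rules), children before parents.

[0,1] PP/S  lex  "quickly"
[1,2] (NP\(PP/S))/NP  lex  "read"
[2,3] NP  lex  "a"
[1,3] NP\(PP/S)  >  k=2
[0,3] NP  <  k=1
[3,4] (S\NP)/NP  lex  "chased"
[4,5] NP  lex  "with"
[5,6] (NP/(NP\N))\NP  lex  "ate"
[4,6] NP/(NP\N)  <  k=5
[6,7] NP\N  lex  "slowly"
[4,7] NP  >  k=6
[3,7] S\NP  >  k=4
[0,7] S  <  k=3

[0,7] S   <
  [0,3] NP   <
    [0,1] "quickly" : PP/S
    [1,3] NP\(PP/S)   >
      [1,2] "read" : (NP\(PP/S))/NP
      [2,3] "a" : NP
  [3,7] S\NP   >
    [3,4] "chased" : (S\NP)/NP
    [4,7] NP   >
      [4,6] NP/(NP\N)   <
        [4,5] "with" : NP
        [5,6] "ate" : (NP/(NP\N))\NP
      [6,7] "slowly" : NP\N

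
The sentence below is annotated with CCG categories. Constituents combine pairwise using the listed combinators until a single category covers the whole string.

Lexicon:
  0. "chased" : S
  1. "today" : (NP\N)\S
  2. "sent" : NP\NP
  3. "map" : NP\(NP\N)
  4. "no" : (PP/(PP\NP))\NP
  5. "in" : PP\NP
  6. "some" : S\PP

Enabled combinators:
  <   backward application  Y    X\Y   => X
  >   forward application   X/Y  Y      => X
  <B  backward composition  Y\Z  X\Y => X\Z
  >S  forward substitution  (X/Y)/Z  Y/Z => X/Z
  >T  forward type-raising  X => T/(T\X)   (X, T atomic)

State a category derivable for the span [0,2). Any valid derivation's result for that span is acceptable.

[0,7] S   <
  [0,6] PP   >
    [0,5] PP/(PP\NP)   <
      [0,4] NP   <
        [0,3] NP\N   <B
          [0,2] NP\N   <
            [0,1] "chased" : S
            [1,2] "today" : (NP\N)\S
          [2,3] "sent" : NP\NP
        [3,4] "map" : NP\(NP\N)
      [4,5] "no" : (PP/(PP\NP))\NP
    [5,6] "in" : PP\NP
  [6,7] "some" : S\PP

NP\N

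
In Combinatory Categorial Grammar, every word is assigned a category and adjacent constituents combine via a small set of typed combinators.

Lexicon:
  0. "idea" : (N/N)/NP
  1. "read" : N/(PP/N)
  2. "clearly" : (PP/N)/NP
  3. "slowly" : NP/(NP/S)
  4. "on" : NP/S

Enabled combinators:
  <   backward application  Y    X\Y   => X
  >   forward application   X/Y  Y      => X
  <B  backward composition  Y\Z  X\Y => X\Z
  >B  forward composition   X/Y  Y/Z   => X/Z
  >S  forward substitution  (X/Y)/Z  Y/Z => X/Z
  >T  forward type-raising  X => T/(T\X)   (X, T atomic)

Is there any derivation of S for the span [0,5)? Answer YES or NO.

(N/N)/NP N/(PP/N) (PP/N)/NP NP/(NP/S) NP/S
CKY chart[0,5] = {(N/N)/(NP\N), N, N/(NP\NP), N/(N\N), NP/(NP\N), PP/(PP\N), S/(S\N)}; S ∉ chart

NO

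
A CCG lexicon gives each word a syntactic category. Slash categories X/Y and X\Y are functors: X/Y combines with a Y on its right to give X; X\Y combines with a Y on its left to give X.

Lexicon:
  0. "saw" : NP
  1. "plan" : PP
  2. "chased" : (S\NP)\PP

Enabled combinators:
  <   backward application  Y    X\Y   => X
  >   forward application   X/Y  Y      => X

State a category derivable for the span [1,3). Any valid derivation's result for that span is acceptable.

[0,3] S   <
  [0,1] "saw" : NP
  [1,3] S\NP   <
    [1,2] "plan" : PP
    [2,3] "chased" : (S\NP)\PP

S\NP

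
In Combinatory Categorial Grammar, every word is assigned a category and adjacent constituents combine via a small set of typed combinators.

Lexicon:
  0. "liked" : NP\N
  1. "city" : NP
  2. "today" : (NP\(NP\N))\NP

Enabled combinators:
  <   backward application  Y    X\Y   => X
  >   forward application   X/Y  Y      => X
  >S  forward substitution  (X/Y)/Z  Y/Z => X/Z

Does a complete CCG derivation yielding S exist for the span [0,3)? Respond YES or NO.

NO

NP\N NP (NP\(NP\N))\NP
CKY chart[0,3] = {NP}; S ∉ chart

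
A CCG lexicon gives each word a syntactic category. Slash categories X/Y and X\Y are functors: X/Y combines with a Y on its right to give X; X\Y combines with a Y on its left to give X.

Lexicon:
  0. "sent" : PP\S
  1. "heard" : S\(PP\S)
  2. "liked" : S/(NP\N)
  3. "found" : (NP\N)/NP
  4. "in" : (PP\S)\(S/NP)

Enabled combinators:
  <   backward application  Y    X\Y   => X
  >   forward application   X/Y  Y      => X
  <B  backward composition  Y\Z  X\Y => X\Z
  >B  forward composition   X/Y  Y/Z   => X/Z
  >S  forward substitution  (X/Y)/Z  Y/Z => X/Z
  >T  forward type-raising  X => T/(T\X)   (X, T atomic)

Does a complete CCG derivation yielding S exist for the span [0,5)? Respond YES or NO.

PP\S S\(PP\S) S/(NP\N) (NP\N)/NP (PP\S)\(S/NP)
CKY chart[0,5] = {N/(N\PP), NP/(NP\PP), PP, PP/(PP\PP), S/(S\PP)}; S ∉ chart

NO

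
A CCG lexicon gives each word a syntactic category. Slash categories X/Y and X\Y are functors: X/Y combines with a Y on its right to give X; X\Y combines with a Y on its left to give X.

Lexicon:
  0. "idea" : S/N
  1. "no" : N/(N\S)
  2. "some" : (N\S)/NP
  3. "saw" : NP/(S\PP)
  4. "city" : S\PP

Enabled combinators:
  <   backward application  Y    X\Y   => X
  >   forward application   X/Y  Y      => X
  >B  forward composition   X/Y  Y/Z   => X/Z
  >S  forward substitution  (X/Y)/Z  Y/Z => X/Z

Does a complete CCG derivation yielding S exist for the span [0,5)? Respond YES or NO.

[0,5] S   >
  [0,3] S/NP   >B
    [0,1] "idea" : S/N
    [1,3] N/NP   >B
      [1,2] "no" : N/(N\S)
      [2,3] "some" : (N\S)/NP
  [3,5] NP   >
    [3,4] "saw" : NP/(S\PP)
    [4,5] "city" : S\PP

YES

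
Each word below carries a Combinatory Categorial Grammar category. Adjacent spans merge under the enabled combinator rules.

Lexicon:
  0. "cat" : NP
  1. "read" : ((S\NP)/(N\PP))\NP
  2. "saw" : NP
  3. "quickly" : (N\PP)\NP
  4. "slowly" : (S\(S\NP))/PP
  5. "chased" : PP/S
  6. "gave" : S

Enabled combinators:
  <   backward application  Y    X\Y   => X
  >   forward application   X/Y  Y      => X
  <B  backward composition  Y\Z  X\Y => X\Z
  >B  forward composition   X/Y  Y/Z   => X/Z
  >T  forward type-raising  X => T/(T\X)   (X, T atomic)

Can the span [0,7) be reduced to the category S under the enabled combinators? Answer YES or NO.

[0,7] S   <
  [0,4] S\NP   >
    [0,2] (S\NP)/(N\PP)   <
      [0,1] "cat" : NP
      [1,2] "read" : ((S\NP)/(N\PP))\NP
    [2,4] N\PP   <
      [2,3] "saw" : NP
      [3,4] "quickly" : (N\PP)\NP
  [4,7] S\(S\NP)   >
    [4,5] "slowly" : (S\(S\NP))/PP
    [5,7] PP   >
      [5,6] "chased" : PP/S
      [6,7] "gave" : S

YES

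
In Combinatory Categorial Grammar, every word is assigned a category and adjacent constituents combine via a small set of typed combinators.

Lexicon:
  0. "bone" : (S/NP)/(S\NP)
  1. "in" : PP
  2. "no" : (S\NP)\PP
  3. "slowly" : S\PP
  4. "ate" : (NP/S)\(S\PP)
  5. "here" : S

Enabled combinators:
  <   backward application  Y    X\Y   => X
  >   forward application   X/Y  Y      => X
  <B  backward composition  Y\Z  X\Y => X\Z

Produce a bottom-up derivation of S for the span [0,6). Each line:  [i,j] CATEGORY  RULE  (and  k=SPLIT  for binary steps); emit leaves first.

[0,6] S   >
  [0,3] S/NP   >
    [0,1] "bone" : (S/NP)/(S\NP)
    [1,3] S\NP   <
      [1,2] "in" : PP
      [2,3] "no" : (S\NP)\PP
  [3,6] NP   >
    [3,5] NP/S   <
      [3,4] "slowly" : S\PP
      [4,5] "ate" : (NP/S)\(S\PP)
    [5,6] "here" : S

[0,1] (S/NP)/(S\NP)  lex  "bone"
[1,2] PP  lex  "in"
[2,3] (S\NP)\PP  lex  "no"
[1,3] S\NP  <  k=2
[0,3] S/NP  >  k=1
[3,4] S\PP  lex  "slowly"
[4,5] (NP/S)\(S\PP)  lex  "ate"
[3,5] NP/S  <  k=4
[5,6] S  lex  "here"
[3,6] NP  >  k=5
[0,6] S  >  k=3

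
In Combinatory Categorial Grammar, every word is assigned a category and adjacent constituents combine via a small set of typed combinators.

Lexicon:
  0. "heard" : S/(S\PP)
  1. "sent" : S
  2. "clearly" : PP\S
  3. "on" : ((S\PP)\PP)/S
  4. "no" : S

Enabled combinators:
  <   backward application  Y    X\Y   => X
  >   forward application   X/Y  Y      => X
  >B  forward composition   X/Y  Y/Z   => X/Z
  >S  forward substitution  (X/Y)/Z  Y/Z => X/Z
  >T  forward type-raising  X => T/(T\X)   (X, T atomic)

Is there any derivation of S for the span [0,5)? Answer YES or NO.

[0,5] S   >
  [0,1] "heard" : S/(S\PP)
  [1,5] S\PP   <
    [1,3] PP   <
      [1,2] "sent" : S
      [2,3] "clearly" : PP\S
    [3,5] (S\PP)\PP   >
      [3,4] "on" : ((S\PP)\PP)/S
      [4,5] "no" : S

YES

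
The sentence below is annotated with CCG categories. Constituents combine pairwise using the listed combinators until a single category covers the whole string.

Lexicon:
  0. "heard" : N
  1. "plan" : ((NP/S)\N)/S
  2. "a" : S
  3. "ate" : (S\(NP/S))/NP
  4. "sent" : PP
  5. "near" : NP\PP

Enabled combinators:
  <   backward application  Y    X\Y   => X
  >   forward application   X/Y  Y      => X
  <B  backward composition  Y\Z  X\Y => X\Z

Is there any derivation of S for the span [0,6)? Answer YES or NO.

YES

[0,6] S   <
  [0,3] NP/S   <
    [0,1] "heard" : N
    [1,3] (NP/S)\N   >
      [1,2] "plan" : ((NP/S)\N)/S
      [2,3] "a" : S
  [3,6] S\(NP/S)   >
    [3,4] "ate" : (S\(NP/S))/NP
    [4,6] NP   <
      [4,5] "sent" : PP
      [5,6] "near" : NP\PP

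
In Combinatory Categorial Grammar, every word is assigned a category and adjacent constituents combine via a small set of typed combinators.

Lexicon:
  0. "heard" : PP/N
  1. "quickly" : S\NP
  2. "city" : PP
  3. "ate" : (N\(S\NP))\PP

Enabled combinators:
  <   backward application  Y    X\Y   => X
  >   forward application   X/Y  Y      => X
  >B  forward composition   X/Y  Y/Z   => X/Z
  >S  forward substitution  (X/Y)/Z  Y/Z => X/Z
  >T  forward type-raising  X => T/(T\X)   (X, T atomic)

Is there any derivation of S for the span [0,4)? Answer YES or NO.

NO

PP/N S\NP PP (N\(S\NP))\PP
CKY chart[0,4] = {N/(N\PP), NP/(NP\PP), PP, PP/(N\N), PP/(PP\PP), S/(S\PP)}; S ∉ chart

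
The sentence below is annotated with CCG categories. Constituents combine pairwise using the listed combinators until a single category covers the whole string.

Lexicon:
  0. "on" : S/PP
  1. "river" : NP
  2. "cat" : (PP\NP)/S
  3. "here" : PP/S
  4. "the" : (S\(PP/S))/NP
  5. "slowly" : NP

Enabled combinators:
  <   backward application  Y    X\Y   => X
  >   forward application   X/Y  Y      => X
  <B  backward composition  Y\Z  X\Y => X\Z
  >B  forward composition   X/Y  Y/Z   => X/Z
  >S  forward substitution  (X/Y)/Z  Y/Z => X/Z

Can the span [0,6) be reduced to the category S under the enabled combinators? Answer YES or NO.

[0,6] S   >
  [0,1] "on" : S/PP
  [1,6] PP   <
    [1,2] "river" : NP
    [2,6] PP\NP   >
      [2,3] "cat" : (PP\NP)/S
      [3,6] S   <
        [3,4] "here" : PP/S
        [4,6] S\(PP/S)   >
          [4,5] "the" : (S\(PP/S))/NP
          [5,6] "slowly" : NP

YES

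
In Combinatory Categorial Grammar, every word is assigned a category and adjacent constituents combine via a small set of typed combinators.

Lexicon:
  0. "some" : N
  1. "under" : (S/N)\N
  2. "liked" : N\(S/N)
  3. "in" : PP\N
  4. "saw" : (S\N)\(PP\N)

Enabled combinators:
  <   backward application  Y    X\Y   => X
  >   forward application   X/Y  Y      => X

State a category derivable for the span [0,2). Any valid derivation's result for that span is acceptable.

[0,5] S   <
  [0,3] N   <
    [0,2] S/N   <
      [0,1] "some" : N
      [1,2] "under" : (S/N)\N
    [2,3] "liked" : N\(S/N)
  [3,5] S\N   <
    [3,4] "in" : PP\N
    [4,5] "saw" : (S\N)\(PP\N)

S/N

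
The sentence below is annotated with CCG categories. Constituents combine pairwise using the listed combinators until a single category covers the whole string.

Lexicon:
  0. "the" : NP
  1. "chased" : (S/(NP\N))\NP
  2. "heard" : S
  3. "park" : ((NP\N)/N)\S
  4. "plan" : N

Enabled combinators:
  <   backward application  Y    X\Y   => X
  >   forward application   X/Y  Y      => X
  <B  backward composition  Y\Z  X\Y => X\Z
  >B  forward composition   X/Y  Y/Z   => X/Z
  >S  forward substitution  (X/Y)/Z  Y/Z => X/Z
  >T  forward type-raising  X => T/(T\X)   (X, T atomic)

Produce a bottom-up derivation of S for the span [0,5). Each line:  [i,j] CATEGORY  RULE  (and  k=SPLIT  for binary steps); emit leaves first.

[0,1] NP  lex  "the"
[1,2] (S/(NP\N))\NP  lex  "chased"
[0,2] S/(NP\N)  <  k=1
[2,3] S  lex  "heard"
[3,4] ((NP\N)/N)\S  lex  "park"
[2,4] (NP\N)/N  <  k=3
[4,5] N  lex  "plan"
[2,5] NP\N  >  k=4
[0,5] S  >  k=2

[0,5] S   >
  [0,2] S/(NP\N)   <
    [0,1] "the" : NP
    [1,2] "chased" : (S/(NP\N))\NP
  [2,5] NP\N   >
    [2,4] (NP\N)/N   <
      [2,3] "heard" : S
      [3,4] "park" : ((NP\N)/N)\S
    [4,5] "plan" : N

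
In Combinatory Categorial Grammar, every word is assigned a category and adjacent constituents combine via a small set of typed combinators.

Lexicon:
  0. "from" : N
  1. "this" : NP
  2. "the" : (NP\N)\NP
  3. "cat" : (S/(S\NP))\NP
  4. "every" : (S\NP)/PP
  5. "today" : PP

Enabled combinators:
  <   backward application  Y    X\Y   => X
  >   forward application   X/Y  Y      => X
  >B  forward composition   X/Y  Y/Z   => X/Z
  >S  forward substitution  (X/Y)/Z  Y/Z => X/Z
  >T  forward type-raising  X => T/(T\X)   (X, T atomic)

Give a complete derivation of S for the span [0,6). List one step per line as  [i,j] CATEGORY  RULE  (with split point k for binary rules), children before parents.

[0,6] S   >
  [0,4] S/(S\NP)   <
    [0,3] NP   >
      [0,1] NP/(NP\N)   >T
        [0,1] "from" : N
      [1,3] NP\N   <
        [1,2] "this" : NP
        [2,3] "the" : (NP\N)\NP
    [3,4] "cat" : (S/(S\NP))\NP
  [4,6] S\NP   >
    [4,5] "every" : (S\NP)/PP
    [5,6] "today" : PP

[0,1] N  lex  "from"
[0,1] NP/(NP\N)  >T
[1,2] NP  lex  "this"
[2,3] (NP\N)\NP  lex  "the"
[1,3] NP\N  <  k=2
[0,3] NP  >  k=1
[3,4] (S/(S\NP))\NP  lex  "cat"
[0,4] S/(S\NP)  <  k=3
[4,5] (S\NP)/PP  lex  "every"
[5,6] PP  lex  "today"
[4,6] S\NP  >  k=5
[0,6] S  >  k=4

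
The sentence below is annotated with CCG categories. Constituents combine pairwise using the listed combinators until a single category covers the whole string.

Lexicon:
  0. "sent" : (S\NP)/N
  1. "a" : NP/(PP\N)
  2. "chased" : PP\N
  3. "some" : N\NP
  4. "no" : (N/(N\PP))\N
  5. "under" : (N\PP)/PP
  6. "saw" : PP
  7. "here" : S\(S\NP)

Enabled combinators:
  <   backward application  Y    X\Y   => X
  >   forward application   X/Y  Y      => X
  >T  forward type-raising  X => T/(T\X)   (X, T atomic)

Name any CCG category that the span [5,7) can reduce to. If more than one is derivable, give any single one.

N\PP

[0,8] S   <
  [0,7] S\NP   >
    [0,1] "sent" : (S\NP)/N
    [1,7] N   >
      [1,5] N/(N\PP)   <
        [1,4] N   <
          [1,3] NP   >
            [1,2] "a" : NP/(PP\N)
            [2,3] "chased" : PP\N
          [3,4] "some" : N\NP
        [4,5] "no" : (N/(N\PP))\N
      [5,7] N\PP   >
        [5,6] "under" : (N\PP)/PP
        [6,7] "saw" : PP
  [7,8] "here" : S\(S\NP)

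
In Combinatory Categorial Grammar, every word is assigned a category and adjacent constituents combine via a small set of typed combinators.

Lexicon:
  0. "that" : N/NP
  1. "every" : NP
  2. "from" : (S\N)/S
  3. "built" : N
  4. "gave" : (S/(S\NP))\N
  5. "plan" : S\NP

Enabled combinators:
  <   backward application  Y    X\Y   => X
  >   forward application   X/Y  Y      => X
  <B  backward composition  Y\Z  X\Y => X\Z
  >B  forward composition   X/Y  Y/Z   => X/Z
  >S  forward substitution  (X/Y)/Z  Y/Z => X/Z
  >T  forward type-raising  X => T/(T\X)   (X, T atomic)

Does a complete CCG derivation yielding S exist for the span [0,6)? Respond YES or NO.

YES

[0,6] S   <
  [0,2] N   >
    [0,1] "that" : N/NP
    [1,2] "every" : NP
  [2,6] S\N   >
    [2,3] "from" : (S\N)/S
    [3,6] S   >
      [3,5] S/(S\NP)   <
        [3,4] "built" : N
        [4,5] "gave" : (S/(S\NP))\N
      [5,6] "plan" : S\NP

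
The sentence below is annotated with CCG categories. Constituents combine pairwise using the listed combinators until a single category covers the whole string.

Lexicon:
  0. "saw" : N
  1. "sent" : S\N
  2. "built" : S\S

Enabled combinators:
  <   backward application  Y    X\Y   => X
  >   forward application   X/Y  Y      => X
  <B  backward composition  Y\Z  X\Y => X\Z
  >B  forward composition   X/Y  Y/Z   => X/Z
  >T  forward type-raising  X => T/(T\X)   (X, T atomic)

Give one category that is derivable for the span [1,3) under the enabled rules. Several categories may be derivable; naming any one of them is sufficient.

S\N

[0,3] S   <
  [0,1] "saw" : N
  [1,3] S\N   <B
    [1,2] "sent" : S\N
    [2,3] "built" : S\S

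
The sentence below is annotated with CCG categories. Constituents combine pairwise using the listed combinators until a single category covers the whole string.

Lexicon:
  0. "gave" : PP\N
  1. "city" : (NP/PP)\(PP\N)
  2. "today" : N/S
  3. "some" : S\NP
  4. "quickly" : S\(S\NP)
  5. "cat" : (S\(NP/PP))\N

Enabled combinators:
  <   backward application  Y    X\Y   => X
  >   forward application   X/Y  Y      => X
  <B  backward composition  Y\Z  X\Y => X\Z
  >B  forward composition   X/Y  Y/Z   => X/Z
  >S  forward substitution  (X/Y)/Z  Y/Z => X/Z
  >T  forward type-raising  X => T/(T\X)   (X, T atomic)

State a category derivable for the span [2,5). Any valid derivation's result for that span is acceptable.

[0,6] S   <
  [0,2] NP/PP   <
    [0,1] "gave" : PP\N
    [1,2] "city" : (NP/PP)\(PP\N)
  [2,6] S\(NP/PP)   <
    [2,5] N   >
      [2,3] "today" : N/S
      [3,5] S   <
        [3,4] "some" : S\NP
        [4,5] "quickly" : S\(S\NP)
    [5,6] "cat" : (S\(NP/PP))\N

N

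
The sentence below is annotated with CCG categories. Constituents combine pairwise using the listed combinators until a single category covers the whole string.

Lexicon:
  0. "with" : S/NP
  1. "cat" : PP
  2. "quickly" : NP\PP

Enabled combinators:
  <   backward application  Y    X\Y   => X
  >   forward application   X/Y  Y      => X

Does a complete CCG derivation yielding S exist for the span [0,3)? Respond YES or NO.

[0,3] S   >
  [0,1] "with" : S/NP
  [1,3] NP   <
    [1,2] "cat" : PP
    [2,3] "quickly" : NP\PP

YES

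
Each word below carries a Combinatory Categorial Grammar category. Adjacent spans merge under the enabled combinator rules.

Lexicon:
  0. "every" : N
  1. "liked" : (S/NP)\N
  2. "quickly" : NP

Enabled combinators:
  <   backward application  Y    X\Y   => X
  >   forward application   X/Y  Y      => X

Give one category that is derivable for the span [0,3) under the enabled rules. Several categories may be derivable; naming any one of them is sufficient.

[0,3] S   >
  [0,2] S/NP   <
    [0,1] "every" : N
    [1,2] "liked" : (S/NP)\N
  [2,3] "quickly" : NP

S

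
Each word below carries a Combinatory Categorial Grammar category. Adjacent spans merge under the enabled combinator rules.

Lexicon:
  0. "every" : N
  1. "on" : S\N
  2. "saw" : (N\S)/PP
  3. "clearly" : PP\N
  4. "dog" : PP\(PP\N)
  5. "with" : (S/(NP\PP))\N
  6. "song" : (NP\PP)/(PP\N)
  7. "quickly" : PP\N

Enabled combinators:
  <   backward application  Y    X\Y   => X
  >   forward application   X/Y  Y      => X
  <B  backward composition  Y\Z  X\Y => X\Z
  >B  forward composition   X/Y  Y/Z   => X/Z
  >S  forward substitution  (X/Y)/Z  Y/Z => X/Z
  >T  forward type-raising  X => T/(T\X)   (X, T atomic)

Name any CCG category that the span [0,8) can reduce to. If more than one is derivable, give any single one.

S

[0,8] S   >
  [0,6] S/(NP\PP)   <
    [0,5] N   <
      [0,2] S   <
        [0,1] "every" : N
        [1,2] "on" : S\N
      [2,5] N\S   >
        [2,3] "saw" : (N\S)/PP
        [3,5] PP   <
          [3,4] "clearly" : PP\N
          [4,5] "dog" : PP\(PP\N)
    [5,6] "with" : (S/(NP\PP))\N
  [6,8] NP\PP   >
    [6,7] "song" : (NP\PP)/(PP\N)
    [7,8] "quickly" : PP\N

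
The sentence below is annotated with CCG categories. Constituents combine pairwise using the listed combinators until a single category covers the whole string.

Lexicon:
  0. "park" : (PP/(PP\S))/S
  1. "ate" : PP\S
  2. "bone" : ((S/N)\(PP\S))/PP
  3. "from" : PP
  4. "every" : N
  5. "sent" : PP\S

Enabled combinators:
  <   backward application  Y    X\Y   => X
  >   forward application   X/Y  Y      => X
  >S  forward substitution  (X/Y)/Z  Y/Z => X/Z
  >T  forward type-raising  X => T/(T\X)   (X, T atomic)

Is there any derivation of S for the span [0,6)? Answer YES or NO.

(PP/(PP\S))/S PP\S ((S/N)\(PP\S))/PP PP N PP\S
CKY chart[0,6] = {N/(N\PP), NP/(NP\PP), PP, PP/(PP\PP), S/(S\PP)}; S ∉ chart

NO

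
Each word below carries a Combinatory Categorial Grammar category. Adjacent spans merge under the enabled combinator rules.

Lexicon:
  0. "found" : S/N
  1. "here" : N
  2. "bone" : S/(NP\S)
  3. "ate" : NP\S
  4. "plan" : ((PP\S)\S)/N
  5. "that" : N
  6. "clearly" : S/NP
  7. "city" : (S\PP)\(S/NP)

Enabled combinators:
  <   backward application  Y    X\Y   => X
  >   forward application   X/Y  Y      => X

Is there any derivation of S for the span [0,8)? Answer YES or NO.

[0,8] S   <
  [0,6] PP   <
    [0,2] S   >
      [0,1] "found" : S/N
      [1,2] "here" : N
    [2,6] PP\S   <
      [2,4] S   >
        [2,3] "bone" : S/(NP\S)
        [3,4] "ate" : NP\S
      [4,6] (PP\S)\S   >
        [4,5] "plan" : ((PP\S)\S)/N
        [5,6] "that" : N
  [6,8] S\PP   <
    [6,7] "clearly" : S/NP
    [7,8] "city" : (S\PP)\(S/NP)

YES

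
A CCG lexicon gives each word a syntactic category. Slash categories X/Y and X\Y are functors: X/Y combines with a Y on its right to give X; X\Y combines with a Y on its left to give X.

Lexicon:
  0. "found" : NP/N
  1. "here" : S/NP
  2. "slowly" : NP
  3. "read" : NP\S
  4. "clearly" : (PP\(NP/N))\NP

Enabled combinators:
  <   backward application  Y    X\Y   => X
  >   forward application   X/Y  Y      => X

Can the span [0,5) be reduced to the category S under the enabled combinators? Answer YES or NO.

NP/N S/NP NP NP\S (PP\(NP/N))\NP
CKY chart[0,5] = {PP}; S ∉ chart

NO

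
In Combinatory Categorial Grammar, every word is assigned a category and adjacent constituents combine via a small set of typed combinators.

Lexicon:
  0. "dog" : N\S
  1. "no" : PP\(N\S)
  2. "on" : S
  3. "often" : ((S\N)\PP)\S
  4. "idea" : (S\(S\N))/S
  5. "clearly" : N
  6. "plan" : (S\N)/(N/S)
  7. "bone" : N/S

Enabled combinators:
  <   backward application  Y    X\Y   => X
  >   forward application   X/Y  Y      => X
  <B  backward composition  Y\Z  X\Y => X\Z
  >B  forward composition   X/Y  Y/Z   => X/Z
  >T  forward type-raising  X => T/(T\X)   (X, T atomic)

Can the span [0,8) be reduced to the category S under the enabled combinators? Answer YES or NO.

YES

[0,8] S   <
  [0,4] S\N   <
    [0,2] PP   <
      [0,1] "dog" : N\S
      [1,2] "no" : PP\(N\S)
    [2,4] (S\N)\PP   <
      [2,3] "on" : S
      [3,4] "often" : ((S\N)\PP)\S
  [4,8] S\(S\N)   >
    [4,5] "idea" : (S\(S\N))/S
    [5,8] S   >
      [5,6] S/(S\N)   >T
        [5,6] "clearly" : N
      [6,8] S\N   >
        [6,7] "plan" : (S\N)/(N/S)
        [7,8] "bone" : N/S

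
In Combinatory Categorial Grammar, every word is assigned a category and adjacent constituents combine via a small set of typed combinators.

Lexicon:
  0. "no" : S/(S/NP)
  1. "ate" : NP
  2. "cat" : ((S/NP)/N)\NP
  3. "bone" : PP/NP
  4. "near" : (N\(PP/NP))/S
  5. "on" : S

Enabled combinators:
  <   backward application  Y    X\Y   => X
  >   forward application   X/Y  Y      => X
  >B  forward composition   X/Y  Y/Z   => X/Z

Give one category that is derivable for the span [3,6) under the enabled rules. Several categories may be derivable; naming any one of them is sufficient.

N

[0,6] S   >
  [0,3] S/N   >B
    [0,1] "no" : S/(S/NP)
    [1,3] (S/NP)/N   <
      [1,2] "ate" : NP
      [2,3] "cat" : ((S/NP)/N)\NP
  [3,6] N   <
    [3,4] "bone" : PP/NP
    [4,6] N\(PP/NP)   >
      [4,5] "near" : (N\(PP/NP))/S
      [5,6] "on" : S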